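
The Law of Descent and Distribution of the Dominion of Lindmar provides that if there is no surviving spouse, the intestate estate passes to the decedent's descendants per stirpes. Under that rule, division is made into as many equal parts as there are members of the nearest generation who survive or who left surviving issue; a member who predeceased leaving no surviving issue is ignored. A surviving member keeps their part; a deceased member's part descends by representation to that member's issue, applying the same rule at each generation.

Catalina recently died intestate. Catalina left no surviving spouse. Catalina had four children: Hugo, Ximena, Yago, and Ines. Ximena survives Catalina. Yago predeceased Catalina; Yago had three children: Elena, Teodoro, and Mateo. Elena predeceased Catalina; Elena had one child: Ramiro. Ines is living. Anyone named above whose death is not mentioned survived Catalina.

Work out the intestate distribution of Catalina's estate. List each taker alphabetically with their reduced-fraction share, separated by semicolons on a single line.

Hugo 1/4; Ines 1/4; Mateo 1/12; Ramiro 1/12; Teodoro 1/12; Ximena 1/4

There is no surviving spouse, so the entire estate passes to Catalina's descendants per stirpes.
The estate is divided into 4 equal shares of 1/4 among Hugo, Ximena, Yago, Ines.
Hugo is living and takes 1/4.
Ximena is living and takes 1/4.
Yago predeceased; the 1/4 allotted to Yago's branch passes to Yago's issue by representation.
The 1/4 is divided into 3 equal shares of 1/12 among Elena, Teodoro, Mateo.
Elena predeceased; the 1/12 allotted to Elena's branch passes to Elena's issue by representation.
Ramiro is the sole taker at this level and receives the full 1/12.
Teodoro is living and takes 1/12.
Mateo is living and takes 1/12.
Ines is living and takes 1/4.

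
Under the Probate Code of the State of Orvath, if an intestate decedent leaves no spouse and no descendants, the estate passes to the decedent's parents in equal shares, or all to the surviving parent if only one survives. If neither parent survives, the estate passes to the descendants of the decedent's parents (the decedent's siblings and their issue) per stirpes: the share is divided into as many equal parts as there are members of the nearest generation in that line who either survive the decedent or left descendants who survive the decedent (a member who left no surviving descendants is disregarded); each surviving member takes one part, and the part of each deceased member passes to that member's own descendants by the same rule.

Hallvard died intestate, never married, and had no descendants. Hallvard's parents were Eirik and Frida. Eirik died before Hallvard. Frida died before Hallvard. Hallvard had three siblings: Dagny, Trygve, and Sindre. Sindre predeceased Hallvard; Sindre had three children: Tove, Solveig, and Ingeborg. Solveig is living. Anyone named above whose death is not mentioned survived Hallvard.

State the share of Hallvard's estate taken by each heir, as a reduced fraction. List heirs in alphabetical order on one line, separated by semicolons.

Dagny 1/3; Ingeborg 1/9; Solveig 1/9; Tove 1/9; Trygve 1/3

Neither parent survives and there are no descendants, so the estate passes to Hallvard's siblings and their issue per stirpes.
The estate is divided into 3 equal shares of 1/3 among Dagny, Trygve, Sindre.
Dagny is living and takes 1/3.
Trygve is living and takes 1/3.
Sindre predeceased; the 1/3 allotted to Sindre's branch passes to Sindre's issue by representation.
The 1/3 is divided into 3 equal shares of 1/9 among Tove, Solveig, Ingeborg.
Tove is living and takes 1/9.
Solveig is living and takes 1/9.
Ingeborg is living and takes 1/9.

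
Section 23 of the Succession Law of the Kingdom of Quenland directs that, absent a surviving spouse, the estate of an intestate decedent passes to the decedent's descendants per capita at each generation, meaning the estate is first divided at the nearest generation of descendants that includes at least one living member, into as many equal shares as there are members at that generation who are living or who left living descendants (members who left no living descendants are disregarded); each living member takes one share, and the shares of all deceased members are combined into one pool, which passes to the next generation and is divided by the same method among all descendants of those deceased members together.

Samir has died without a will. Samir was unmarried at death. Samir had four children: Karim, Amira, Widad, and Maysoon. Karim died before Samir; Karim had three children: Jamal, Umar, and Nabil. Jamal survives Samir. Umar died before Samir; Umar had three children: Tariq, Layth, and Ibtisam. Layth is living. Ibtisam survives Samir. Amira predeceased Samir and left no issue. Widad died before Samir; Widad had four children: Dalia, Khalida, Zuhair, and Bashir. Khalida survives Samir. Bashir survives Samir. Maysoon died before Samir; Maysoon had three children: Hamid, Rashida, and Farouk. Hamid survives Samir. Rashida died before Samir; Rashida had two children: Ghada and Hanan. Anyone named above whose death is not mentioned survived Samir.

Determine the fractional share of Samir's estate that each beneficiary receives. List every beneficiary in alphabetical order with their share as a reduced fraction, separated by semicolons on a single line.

Bashir 1/10; Dalia 1/10; Farouk 1/10; Ghada 1/25; Hamid 1/10; Hanan 1/25; Ibtisam 1/25; Jamal 1/10; Khalida 1/10; Layth 1/25; Nabil 1/10; Tariq 1/25; Zuhair 1/10

There is no surviving spouse, so the entire estate passes to Samir's descendants per capita at each generation.
No one at generation 1 (Karim, Widad, Maysoon) is living; moving to the next generation.
At generation 2 (Jamal, Umar, Nabil, Dalia, Khalida, Zuhair, Bashir, Hamid, Rashida, Farouk) there are 10 shares of (1)/10 = 1/10 each.
Living: Jamal, Nabil, Dalia, Khalida, Zuhair, Bashir, Hamid, and Farouk — each takes 1/10.
Deceased: Umar and Rashida. Their combined 1/5 is pooled and carried to generation 3.
At generation 3 (Tariq, Layth, Ibtisam, Ghada, Hanan) there are 5 shares of (1/5)/5 = 1/25 each.
Living: Tariq, Layth, Ibtisam, Ghada, and Hanan — each takes 1/25.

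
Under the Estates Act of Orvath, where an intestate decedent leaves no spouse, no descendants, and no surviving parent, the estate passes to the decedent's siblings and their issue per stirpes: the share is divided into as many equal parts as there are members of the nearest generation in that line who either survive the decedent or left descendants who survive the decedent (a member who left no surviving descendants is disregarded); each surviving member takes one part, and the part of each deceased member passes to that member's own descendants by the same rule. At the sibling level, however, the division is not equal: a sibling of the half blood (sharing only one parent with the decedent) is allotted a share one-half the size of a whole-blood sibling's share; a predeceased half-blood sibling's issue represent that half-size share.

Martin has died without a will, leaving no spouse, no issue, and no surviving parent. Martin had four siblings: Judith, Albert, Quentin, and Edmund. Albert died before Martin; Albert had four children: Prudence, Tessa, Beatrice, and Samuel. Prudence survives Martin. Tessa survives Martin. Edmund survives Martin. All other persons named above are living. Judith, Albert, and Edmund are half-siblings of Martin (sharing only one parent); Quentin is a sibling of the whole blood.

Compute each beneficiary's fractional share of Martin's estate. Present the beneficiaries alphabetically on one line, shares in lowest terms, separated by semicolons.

Beatrice 1/20; Edmund 1/5; Judith 1/5; Prudence 1/20; Quentin 2/5; Samuel 1/20; Tessa 1/20

No spouse, descendants, or parent survives, so the estate passes to Martin's siblings per stirpes.
Half-blood siblings count for one-half the weight of whole-blood siblings at the initial division.
Dividing 1 in proportion to weights (total weight 5/2): Judith (weight 1/2) → 1/5; Albert (weight 1/2) → 1/5; Quentin (weight 1) → 2/5; Edmund (weight 1/2) → 1/5.
Judith is living and takes 1/5.
Albert predeceased; the 1/5 allotted to Albert's branch passes to Albert's issue by representation.
The 1/5 is divided into 4 equal shares of 1/20 among Prudence, Tessa, Beatrice, Samuel.
Prudence is living and takes 1/20.
Tessa is living and takes 1/20.
Beatrice is living and takes 1/20.
Samuel is living and takes 1/20.
Quentin is living and takes 2/5.
Edmund is living and takes 1/5.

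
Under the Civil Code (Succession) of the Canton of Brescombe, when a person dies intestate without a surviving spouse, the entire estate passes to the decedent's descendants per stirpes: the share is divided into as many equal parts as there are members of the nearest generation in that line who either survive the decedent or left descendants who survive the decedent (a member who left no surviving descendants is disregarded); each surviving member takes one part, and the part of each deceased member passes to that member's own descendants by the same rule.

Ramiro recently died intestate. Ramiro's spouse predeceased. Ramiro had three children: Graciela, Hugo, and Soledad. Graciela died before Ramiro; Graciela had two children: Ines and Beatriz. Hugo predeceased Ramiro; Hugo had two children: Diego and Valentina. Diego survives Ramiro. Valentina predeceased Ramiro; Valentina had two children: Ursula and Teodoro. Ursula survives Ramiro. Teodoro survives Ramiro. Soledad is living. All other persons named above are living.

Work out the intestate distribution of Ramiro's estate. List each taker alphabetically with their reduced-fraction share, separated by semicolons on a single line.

There is no surviving spouse, so the entire estate passes to Ramiro's descendants per stirpes.
The estate is divided into 3 equal shares of 1/3 among Graciela, Hugo, Soledad.
Graciela predeceased; the 1/3 allotted to Graciela's branch passes to Graciela's issue by representation.
The 1/3 is divided into 2 equal shares of 1/6 among Ines, Beatriz.
Ines is living and takes 1/6.
Beatriz is living and takes 1/6.
Hugo predeceased; the 1/3 allotted to Hugo's branch passes to Hugo's issue by representation.
The 1/3 is divided into 2 equal shares of 1/6 among Diego, Valentina.
Diego is living and takes 1/6.
Valentina predeceased; the 1/6 allotted to Valentina's branch passes to Valentina's issue by representation.
The 1/6 is divided into 2 equal shares of 1/12 among Ursula, Teodoro.
Ursula is living and takes 1/12.
Teodoro is living and takes 1/12.
Soledad is living and takes 1/3.

Beatriz 1/6; Diego 1/6; Ines 1/6; Soledad 1/3; Teodoro 1/12; Ursula 1/12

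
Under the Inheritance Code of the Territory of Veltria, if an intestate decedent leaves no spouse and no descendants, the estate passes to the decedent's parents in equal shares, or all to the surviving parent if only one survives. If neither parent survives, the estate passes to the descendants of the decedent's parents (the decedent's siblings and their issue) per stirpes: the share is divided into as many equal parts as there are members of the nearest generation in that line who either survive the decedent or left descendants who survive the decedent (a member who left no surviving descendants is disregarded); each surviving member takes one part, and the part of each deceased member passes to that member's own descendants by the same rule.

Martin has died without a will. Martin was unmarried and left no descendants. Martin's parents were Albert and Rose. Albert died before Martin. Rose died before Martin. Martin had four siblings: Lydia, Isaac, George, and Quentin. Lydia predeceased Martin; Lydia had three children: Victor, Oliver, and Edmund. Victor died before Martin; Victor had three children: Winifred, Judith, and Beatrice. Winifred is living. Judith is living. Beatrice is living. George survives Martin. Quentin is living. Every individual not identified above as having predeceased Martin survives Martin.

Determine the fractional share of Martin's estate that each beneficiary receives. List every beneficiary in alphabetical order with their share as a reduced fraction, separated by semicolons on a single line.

Neither parent survives and there are no descendants, so the estate passes to Martin's siblings and their issue per stirpes.
The estate is divided into 4 equal shares of 1/4 among Lydia, Isaac, George, Quentin.
Lydia predeceased; the 1/4 allotted to Lydia's branch passes to Lydia's issue by representation.
The 1/4 is divided into 3 equal shares of 1/12 among Victor, Oliver, Edmund.
Victor predeceased; the 1/12 allotted to Victor's branch passes to Victor's issue by representation.
The 1/12 is divided into 3 equal shares of 1/36 among Winifred, Judith, Beatrice.
Winifred is living and takes 1/36.
Judith is living and takes 1/36.
Beatrice is living and takes 1/36.
Oliver is living and takes 1/12.
Edmund is living and takes 1/12.
Isaac is living and takes 1/4.
George is living and takes 1/4.
Quentin is living and takes 1/4.

Beatrice 1/36; Edmund 1/12; George 1/4; Isaac 1/4; Judith 1/36; Oliver 1/12; Quentin 1/4; Winifred 1/36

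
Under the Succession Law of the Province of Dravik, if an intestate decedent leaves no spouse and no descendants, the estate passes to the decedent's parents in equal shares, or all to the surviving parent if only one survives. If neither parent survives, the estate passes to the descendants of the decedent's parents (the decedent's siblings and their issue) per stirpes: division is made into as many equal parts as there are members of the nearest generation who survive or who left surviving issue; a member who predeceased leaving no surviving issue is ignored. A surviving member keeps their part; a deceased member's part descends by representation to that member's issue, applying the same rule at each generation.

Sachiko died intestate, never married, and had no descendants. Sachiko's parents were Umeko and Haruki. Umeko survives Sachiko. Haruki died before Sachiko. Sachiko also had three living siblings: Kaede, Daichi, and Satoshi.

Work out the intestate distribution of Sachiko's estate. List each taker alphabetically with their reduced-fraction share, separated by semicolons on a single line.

Umeko 1

Only one parent, Umeko, survives, so Umeko takes the entire estate. The siblings take nothing because a surviving parent has priority.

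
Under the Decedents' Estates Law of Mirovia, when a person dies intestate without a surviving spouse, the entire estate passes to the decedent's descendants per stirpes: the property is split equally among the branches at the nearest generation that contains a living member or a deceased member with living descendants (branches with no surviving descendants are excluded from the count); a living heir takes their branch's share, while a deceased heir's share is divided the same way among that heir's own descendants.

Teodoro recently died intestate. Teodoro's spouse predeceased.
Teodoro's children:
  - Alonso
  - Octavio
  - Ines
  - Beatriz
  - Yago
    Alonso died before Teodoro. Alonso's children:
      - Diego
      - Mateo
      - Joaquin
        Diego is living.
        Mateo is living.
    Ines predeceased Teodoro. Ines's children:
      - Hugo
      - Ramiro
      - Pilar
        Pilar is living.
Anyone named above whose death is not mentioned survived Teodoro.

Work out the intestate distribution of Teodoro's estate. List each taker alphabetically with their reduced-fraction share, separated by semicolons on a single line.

There is no surviving spouse, so the entire estate passes to Teodoro's descendants per stirpes.
The estate is divided into 5 equal shares of 1/5 among Alonso, Octavio, Ines, Beatriz, Yago.
Alonso predeceased; the 1/5 allotted to Alonso's branch passes to Alonso's issue by representation.
The 1/5 is divided into 3 equal shares of 1/15 among Diego, Mateo, Joaquin.
Diego is living and takes 1/15.
Mateo is living and takes 1/15.
Joaquin is living and takes 1/15.
Octavio is living and takes 1/5.
Ines predeceased; the 1/5 allotted to Ines's branch passes to Ines's issue by representation.
The 1/5 is divided into 3 equal shares of 1/15 among Hugo, Ramiro, Pilar.
Hugo is living and takes 1/15.
Ramiro is living and takes 1/15.
Pilar is living and takes 1/15.
Beatriz is living and takes 1/5.
Yago is living and takes 1/5.

Beatriz 1/5; Diego 1/15; Hugo 1/15; Joaquin 1/15; Mateo 1/15; Octavio 1/5; Pilar 1/15; Ramiro 1/15; Yago 1/5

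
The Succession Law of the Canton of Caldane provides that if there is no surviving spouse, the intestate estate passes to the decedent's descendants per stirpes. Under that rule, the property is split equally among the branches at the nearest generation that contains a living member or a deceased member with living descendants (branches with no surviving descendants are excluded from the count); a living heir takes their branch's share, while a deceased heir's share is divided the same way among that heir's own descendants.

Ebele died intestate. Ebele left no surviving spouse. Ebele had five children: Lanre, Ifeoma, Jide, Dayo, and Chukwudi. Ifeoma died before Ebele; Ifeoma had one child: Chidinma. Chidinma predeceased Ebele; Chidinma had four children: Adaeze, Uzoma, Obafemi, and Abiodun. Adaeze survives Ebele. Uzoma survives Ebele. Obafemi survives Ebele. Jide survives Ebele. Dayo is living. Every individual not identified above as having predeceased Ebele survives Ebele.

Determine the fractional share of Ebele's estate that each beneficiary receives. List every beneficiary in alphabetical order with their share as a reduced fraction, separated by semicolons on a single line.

Abiodun 1/20; Adaeze 1/20; Chukwudi 1/5; Dayo 1/5; Jide 1/5; Lanre 1/5; Obafemi 1/20; Uzoma 1/20

There is no surviving spouse, so the entire estate passes to Ebele's descendants per stirpes.
The estate is divided into 5 equal shares of 1/5 among Lanre, Ifeoma, Jide, Dayo, Chukwudi.
Lanre is living and takes 1/5.
Ifeoma predeceased; the 1/5 allotted to Ifeoma's branch passes to Ifeoma's issue by representation.
Chidinma's line is the sole branch at this level, so the full 1/5 passes to Chidinma's issue by representation.
The 1/5 is divided into 4 equal shares of 1/20 among Adaeze, Uzoma, Obafemi, Abiodun.
Adaeze is living and takes 1/20.
Uzoma is living and takes 1/20.
Obafemi is living and takes 1/20.
Abiodun is living and takes 1/20.
Jide is living and takes 1/5.
Dayo is living and takes 1/5.
Chukwudi is living and takes 1/5.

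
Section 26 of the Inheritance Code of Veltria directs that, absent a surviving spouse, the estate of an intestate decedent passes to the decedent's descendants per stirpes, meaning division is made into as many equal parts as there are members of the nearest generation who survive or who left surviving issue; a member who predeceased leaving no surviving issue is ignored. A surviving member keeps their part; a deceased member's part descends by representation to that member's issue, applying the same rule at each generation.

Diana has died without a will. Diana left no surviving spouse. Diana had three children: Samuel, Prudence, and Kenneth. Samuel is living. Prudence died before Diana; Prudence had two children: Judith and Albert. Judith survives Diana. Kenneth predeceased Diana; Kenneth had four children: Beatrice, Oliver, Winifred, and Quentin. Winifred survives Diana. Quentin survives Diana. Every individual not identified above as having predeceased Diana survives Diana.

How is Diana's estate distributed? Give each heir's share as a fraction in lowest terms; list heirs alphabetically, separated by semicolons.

Albert 1/6; Beatrice 1/12; Judith 1/6; Oliver 1/12; Quentin 1/12; Samuel 1/3; Winifred 1/12

There is no surviving spouse, so the entire estate passes to Diana's descendants per stirpes.
The estate is divided into 3 equal shares of 1/3 among Samuel, Prudence, Kenneth.
Samuel is living and takes 1/3.
Prudence predeceased; the 1/3 allotted to Prudence's branch passes to Prudence's issue by representation.
The 1/3 is divided into 2 equal shares of 1/6 among Judith, Albert.
Judith is living and takes 1/6.
Albert is living and takes 1/6.
Kenneth predeceased; the 1/3 allotted to Kenneth's branch passes to Kenneth's issue by representation.
The 1/3 is divided into 4 equal shares of 1/12 among Beatrice, Oliver, Winifred, Quentin.
Beatrice is living and takes 1/12.
Oliver is living and takes 1/12.
Winifred is living and takes 1/12.
Quentin is living and takes 1/12.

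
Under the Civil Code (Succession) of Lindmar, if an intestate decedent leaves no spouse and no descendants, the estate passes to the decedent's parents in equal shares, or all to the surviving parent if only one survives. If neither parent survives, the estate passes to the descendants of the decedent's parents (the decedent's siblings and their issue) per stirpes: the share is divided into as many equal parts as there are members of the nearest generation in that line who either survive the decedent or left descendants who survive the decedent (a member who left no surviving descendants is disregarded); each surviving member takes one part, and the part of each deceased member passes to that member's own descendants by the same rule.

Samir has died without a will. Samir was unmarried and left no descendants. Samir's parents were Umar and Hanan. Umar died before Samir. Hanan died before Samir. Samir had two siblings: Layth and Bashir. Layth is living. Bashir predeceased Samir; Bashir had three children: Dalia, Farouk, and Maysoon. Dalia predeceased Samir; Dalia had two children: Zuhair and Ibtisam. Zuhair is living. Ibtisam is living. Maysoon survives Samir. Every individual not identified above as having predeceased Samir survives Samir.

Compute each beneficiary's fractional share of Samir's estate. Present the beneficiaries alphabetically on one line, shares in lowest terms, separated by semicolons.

Neither parent survives and there are no descendants, so the estate passes to Samir's siblings and their issue per stirpes.
The estate is divided into 2 equal shares of 1/2 among Layth, Bashir.
Layth is living and takes 1/2.
Bashir predeceased; the 1/2 allotted to Bashir's branch passes to Bashir's issue by representation.
The 1/2 is divided into 3 equal shares of 1/6 among Dalia, Farouk, Maysoon.
Dalia predeceased; the 1/6 allotted to Dalia's branch passes to Dalia's issue by representation.
The 1/6 is divided into 2 equal shares of 1/12 among Zuhair, Ibtisam.
Zuhair is living and takes 1/12.
Ibtisam is living and takes 1/12.
Farouk is living and takes 1/6.
Maysoon is living and takes 1/6.

Farouk 1/6; Ibtisam 1/12; Layth 1/2; Maysoon 1/6; Zuhair 1/12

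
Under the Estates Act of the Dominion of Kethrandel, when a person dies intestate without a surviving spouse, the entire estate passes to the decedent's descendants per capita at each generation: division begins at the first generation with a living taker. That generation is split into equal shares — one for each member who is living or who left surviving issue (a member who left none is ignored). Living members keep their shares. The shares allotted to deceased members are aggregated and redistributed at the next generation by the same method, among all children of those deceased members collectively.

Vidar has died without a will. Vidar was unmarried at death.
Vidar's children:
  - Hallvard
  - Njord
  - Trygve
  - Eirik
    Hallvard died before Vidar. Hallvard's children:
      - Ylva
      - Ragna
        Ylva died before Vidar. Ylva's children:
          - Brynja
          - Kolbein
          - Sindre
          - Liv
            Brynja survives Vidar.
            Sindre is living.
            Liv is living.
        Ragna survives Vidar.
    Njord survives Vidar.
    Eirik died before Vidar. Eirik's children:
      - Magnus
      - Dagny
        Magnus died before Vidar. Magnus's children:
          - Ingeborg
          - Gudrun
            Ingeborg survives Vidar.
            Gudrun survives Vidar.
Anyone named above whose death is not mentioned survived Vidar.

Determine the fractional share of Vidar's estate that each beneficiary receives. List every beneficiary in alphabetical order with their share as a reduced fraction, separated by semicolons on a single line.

There is no surviving spouse, so the entire estate passes to Vidar's descendants per capita at each generation.
At generation 1 (Hallvard, Njord, Trygve, Eirik) there are 4 shares of (1)/4 = 1/4 each.
Living: Njord and Trygve — each takes 1/4.
Deceased: Hallvard and Eirik. Their combined 1/2 is pooled and carried to generation 2.
At generation 2 (Ylva, Ragna, Magnus, Dagny) there are 4 shares of (1/2)/4 = 1/8 each.
Living: Ragna and Dagny — each takes 1/8.
Deceased: Ylva and Magnus. Their combined 1/4 is pooled and carried to generation 3.
At generation 3 (Brynja, Kolbein, Sindre, Liv, Ingeborg, Gudrun) there are 6 shares of (1/4)/6 = 1/24 each.
Living: Brynja, Kolbein, Sindre, Liv, Ingeborg, and Gudrun — each takes 1/24.

Brynja 1/24; Dagny 1/8; Gudrun 1/24; Ingeborg 1/24; Kolbein 1/24; Liv 1/24; Njord 1/4; Ragna 1/8; Sindre 1/24; Trygve 1/4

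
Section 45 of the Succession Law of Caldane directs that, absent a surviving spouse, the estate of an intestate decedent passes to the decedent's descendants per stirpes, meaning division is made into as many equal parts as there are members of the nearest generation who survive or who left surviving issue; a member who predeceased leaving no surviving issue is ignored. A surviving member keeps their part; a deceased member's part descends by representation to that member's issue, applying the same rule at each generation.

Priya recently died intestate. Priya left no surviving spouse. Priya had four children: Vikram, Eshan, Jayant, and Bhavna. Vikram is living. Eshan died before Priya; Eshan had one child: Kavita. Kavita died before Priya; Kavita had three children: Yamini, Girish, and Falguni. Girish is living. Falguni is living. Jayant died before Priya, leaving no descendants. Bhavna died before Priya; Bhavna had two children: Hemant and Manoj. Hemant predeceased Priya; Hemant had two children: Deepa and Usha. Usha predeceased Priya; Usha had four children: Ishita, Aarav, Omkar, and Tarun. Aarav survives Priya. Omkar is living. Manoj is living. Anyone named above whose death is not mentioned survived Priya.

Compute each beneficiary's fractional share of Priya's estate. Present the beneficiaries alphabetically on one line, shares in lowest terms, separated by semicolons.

There is no surviving spouse, so the entire estate passes to Priya's descendants per stirpes.
Jayant left no surviving issue, so that branch lapses and is disregarded.
The estate is divided into 3 equal shares of 1/3 among Vikram, Eshan, Bhavna.
Vikram is living and takes 1/3.
Eshan predeceased; the 1/3 allotted to Eshan's branch passes to Eshan's issue by representation.
Kavita's line is the sole branch at this level, so the full 1/3 passes to Kavita's issue by representation.
The 1/3 is divided into 3 equal shares of 1/9 among Yamini, Girish, Falguni.
Yamini is living and takes 1/9.
Girish is living and takes 1/9.
Falguni is living and takes 1/9.
Bhavna predeceased; the 1/3 allotted to Bhavna's branch passes to Bhavna's issue by representation.
The 1/3 is divided into 2 equal shares of 1/6 among Hemant, Manoj.
Hemant predeceased; the 1/6 allotted to Hemant's branch passes to Hemant's issue by representation.
The 1/6 is divided into 2 equal shares of 1/12 among Deepa, Usha.
Deepa is living and takes 1/12.
Usha predeceased; the 1/12 allotted to Usha's branch passes to Usha's issue by representation.
The 1/12 is divided into 4 equal shares of 1/48 among Ishita, Aarav, Omkar, Tarun.
Ishita is living and takes 1/48.
Aarav is living and takes 1/48.
Omkar is living and takes 1/48.
Tarun is living and takes 1/48.
Manoj is living and takes 1/6.

Aarav 1/48; Deepa 1/12; Falguni 1/9; Girish 1/9; Ishita 1/48; Manoj 1/6; Omkar 1/48; Tarun 1/48; Vikram 1/3; Yamini 1/9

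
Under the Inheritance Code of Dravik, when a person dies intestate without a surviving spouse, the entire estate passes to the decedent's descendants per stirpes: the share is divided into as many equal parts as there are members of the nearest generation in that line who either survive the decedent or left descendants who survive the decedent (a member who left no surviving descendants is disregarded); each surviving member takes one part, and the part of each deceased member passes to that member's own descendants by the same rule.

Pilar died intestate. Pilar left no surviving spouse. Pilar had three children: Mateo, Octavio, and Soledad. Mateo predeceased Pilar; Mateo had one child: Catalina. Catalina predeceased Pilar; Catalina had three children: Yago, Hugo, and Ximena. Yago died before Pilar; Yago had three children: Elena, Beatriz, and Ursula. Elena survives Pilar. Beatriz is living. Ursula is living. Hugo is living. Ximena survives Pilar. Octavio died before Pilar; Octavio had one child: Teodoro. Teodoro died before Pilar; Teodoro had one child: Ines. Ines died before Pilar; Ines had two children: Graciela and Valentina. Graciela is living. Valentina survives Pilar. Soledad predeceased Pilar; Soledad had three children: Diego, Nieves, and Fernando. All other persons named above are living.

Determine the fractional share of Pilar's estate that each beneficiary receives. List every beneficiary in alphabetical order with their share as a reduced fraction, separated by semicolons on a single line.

There is no surviving spouse, so the entire estate passes to Pilar's descendants per stirpes.
The estate is divided into 3 equal shares of 1/3 among Mateo, Octavio, Soledad.
Mateo predeceased; the 1/3 allotted to Mateo's branch passes to Mateo's issue by representation.
Catalina's line is the sole branch at this level, so the full 1/3 passes to Catalina's issue by representation.
The 1/3 is divided into 3 equal shares of 1/9 among Yago, Hugo, Ximena.
Yago predeceased; the 1/9 allotted to Yago's branch passes to Yago's issue by representation.
The 1/9 is divided into 3 equal shares of 1/27 among Elena, Beatriz, Ursula.
Elena is living and takes 1/27.
Beatriz is living and takes 1/27.
Ursula is living and takes 1/27.
Hugo is living and takes 1/9.
Ximena is living and takes 1/9.
Octavio predeceased; the 1/3 allotted to Octavio's branch passes to Octavio's issue by representation.
Teodoro's line is the sole branch at this level, so the full 1/3 passes to Teodoro's issue by representation.
Ines's line is the sole branch at this level, so the full 1/3 passes to Ines's issue by representation.
The 1/3 is divided into 2 equal shares of 1/6 among Graciela, Valentina.
Graciela is living and takes 1/6.
Valentina is living and takes 1/6.
Soledad predeceased; the 1/3 allotted to Soledad's branch passes to Soledad's issue by representation.
The 1/3 is divided into 3 equal shares of 1/9 among Diego, Nieves, Fernando.
Diego is living and takes 1/9.
Nieves is living and takes 1/9.
Fernando is living and takes 1/9.

Beatriz 1/27; Diego 1/9; Elena 1/27; Fernando 1/9; Graciela 1/6; Hugo 1/9; Nieves 1/9; Ursula 1/27; Valentina 1/6; Ximena 1/9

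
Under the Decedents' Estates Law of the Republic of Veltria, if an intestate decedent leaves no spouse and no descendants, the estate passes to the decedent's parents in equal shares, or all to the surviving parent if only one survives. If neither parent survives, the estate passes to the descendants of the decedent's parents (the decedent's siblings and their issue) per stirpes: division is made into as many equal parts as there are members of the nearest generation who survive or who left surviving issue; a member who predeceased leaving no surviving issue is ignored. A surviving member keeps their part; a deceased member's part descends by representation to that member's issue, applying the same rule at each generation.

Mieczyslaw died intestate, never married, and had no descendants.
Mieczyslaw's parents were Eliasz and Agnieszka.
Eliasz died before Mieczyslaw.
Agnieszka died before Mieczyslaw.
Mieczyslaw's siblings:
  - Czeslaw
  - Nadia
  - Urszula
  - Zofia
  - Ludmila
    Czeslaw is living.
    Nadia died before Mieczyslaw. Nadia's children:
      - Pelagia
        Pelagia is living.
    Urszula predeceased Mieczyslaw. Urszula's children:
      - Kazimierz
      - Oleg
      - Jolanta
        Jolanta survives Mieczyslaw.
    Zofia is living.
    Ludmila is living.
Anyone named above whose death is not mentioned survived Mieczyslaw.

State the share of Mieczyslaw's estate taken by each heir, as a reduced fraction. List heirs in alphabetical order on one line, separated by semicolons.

Neither parent survives and there are no descendants, so the estate passes to Mieczyslaw's siblings and their issue per stirpes.
The estate is divided into 5 equal shares of 1/5 among Czeslaw, Nadia, Urszula, Zofia, Ludmila.
Czeslaw is living and takes 1/5.
Nadia predeceased; the 1/5 allotted to Nadia's branch passes to Nadia's issue by representation.
Pelagia is the sole taker at this level and receives the full 1/5.
Urszula predeceased; the 1/5 allotted to Urszula's branch passes to Urszula's issue by representation.
The 1/5 is divided into 3 equal shares of 1/15 among Kazimierz, Oleg, Jolanta.
Kazimierz is living and takes 1/15.
Oleg is living and takes 1/15.
Jolanta is living and takes 1/15.
Zofia is living and takes 1/5.
Ludmila is living and takes 1/5.

Czeslaw 1/5; Jolanta 1/15; Kazimierz 1/15; Ludmila 1/5; Oleg 1/15; Pelagia 1/5; Zofia 1/5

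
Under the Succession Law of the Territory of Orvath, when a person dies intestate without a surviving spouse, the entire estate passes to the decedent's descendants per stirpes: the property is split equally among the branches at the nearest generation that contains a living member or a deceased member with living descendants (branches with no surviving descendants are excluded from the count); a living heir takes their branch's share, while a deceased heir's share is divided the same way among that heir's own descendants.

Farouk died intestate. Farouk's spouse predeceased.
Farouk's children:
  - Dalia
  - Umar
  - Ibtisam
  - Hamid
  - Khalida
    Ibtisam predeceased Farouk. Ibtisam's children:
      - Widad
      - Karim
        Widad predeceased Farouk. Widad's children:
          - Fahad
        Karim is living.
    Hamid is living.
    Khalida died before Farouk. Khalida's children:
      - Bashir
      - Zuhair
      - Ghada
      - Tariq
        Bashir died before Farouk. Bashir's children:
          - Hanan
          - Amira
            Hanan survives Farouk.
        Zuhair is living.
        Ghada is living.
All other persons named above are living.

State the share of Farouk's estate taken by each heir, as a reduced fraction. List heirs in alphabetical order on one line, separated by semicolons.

Amira 1/40; Dalia 1/5; Fahad 1/10; Ghada 1/20; Hamid 1/5; Hanan 1/40; Karim 1/10; Tariq 1/20; Umar 1/5; Zuhair 1/20

There is no surviving spouse, so the entire estate passes to Farouk's descendants per stirpes.
The estate is divided into 5 equal shares of 1/5 among Dalia, Umar, Ibtisam, Hamid, Khalida.
Dalia is living and takes 1/5.
Umar is living and takes 1/5.
Ibtisam predeceased; the 1/5 allotted to Ibtisam's branch passes to Ibtisam's issue by representation.
The 1/5 is divided into 2 equal shares of 1/10 among Widad, Karim.
Widad predeceased; the 1/10 allotted to Widad's branch passes to Widad's issue by representation.
Fahad is the sole taker at this level and receives the full 1/10.
Karim is living and takes 1/10.
Hamid is living and takes 1/5.
Khalida predeceased; the 1/5 allotted to Khalida's branch passes to Khalida's issue by representation.
The 1/5 is divided into 4 equal shares of 1/20 among Bashir, Zuhair, Ghada, Tariq.
Bashir predeceased; the 1/20 allotted to Bashir's branch passes to Bashir's issue by representation.
The 1/20 is divided into 2 equal shares of 1/40 among Hanan, Amira.
Hanan is living and takes 1/40.
Amira is living and takes 1/40.
Zuhair is living and takes 1/20.
Ghada is living and takes 1/20.
Tariq is living and takes 1/20.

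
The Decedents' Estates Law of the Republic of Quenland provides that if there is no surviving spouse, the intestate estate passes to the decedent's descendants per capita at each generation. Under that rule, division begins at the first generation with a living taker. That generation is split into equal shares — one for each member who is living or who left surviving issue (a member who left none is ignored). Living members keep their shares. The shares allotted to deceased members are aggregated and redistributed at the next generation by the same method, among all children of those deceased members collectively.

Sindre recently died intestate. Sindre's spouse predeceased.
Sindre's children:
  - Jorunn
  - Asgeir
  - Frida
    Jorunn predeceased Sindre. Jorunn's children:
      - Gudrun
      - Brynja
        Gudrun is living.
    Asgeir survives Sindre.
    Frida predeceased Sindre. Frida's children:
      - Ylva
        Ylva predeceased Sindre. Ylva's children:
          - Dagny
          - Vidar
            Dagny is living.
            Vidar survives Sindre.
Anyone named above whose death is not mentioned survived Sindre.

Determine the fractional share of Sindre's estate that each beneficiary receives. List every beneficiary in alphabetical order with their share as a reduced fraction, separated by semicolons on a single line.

Asgeir 1/3; Brynja 2/9; Dagny 1/9; Gudrun 2/9; Vidar 1/9

There is no surviving spouse, so the entire estate passes to Sindre's descendants per capita at each generation.
At generation 1 (Jorunn, Asgeir, Frida) there are 3 shares of (1)/3 = 1/3 each.
Living: Asgeir — each takes 1/3.
Deceased: Jorunn and Frida. Their combined 2/3 is pooled and carried to generation 2.
At generation 2 (Gudrun, Brynja, Ylva) there are 3 shares of (2/3)/3 = 2/9 each.
Living: Gudrun and Brynja — each takes 2/9.
Deceased: Ylva. That 2/9 share is carried to generation 3.
At generation 3 (Dagny, Vidar) there are 2 shares of (2/9)/2 = 1/9 each.
Living: Dagny and Vidar — each takes 1/9.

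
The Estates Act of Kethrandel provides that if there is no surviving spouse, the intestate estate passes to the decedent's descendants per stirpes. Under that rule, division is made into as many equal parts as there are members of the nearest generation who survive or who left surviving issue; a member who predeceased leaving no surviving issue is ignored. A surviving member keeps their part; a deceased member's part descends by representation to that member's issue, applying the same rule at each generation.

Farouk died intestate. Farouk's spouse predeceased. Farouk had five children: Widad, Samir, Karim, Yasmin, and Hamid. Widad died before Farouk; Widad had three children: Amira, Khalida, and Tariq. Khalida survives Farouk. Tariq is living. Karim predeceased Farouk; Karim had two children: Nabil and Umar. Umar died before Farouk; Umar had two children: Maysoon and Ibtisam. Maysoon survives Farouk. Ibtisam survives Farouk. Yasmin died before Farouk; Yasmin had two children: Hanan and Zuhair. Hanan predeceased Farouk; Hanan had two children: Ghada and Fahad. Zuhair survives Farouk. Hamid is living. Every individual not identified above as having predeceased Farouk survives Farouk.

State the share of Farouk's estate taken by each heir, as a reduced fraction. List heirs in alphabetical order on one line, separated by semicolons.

There is no surviving spouse, so the entire estate passes to Farouk's descendants per stirpes.
The estate is divided into 5 equal shares of 1/5 among Widad, Samir, Karim, Yasmin, Hamid.
Widad predeceased; the 1/5 allotted to Widad's branch passes to Widad's issue by representation.
The 1/5 is divided into 3 equal shares of 1/15 among Amira, Khalida, Tariq.
Amira is living and takes 1/15.
Khalida is living and takes 1/15.
Tariq is living and takes 1/15.
Samir is living and takes 1/5.
Karim predeceased; the 1/5 allotted to Karim's branch passes to Karim's issue by representation.
The 1/5 is divided into 2 equal shares of 1/10 among Nabil, Umar.
Nabil is living and takes 1/10.
Umar predeceased; the 1/10 allotted to Umar's branch passes to Umar's issue by representation.
The 1/10 is divided into 2 equal shares of 1/20 among Maysoon, Ibtisam.
Maysoon is living and takes 1/20.
Ibtisam is living and takes 1/20.
Yasmin predeceased; the 1/5 allotted to Yasmin's branch passes to Yasmin's issue by representation.
The 1/5 is divided into 2 equal shares of 1/10 among Hanan, Zuhair.
Hanan predeceased; the 1/10 allotted to Hanan's branch passes to Hanan's issue by representation.
The 1/10 is divided into 2 equal shares of 1/20 among Ghada, Fahad.
Ghada is living and takes 1/20.
Fahad is living and takes 1/20.
Zuhair is living and takes 1/10.
Hamid is living and takes 1/5.

Amira 1/15; Fahad 1/20; Ghada 1/20; Hamid 1/5; Ibtisam 1/20; Khalida 1/15; Maysoon 1/20; Nabil 1/10; Samir 1/5; Tariq 1/15; Zuhair 1/10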